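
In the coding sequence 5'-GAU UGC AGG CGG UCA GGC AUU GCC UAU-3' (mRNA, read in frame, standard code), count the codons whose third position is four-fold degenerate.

4

Codon 1 GAU (Asp): third position 2-fold.
Codon 2 UGC (Cys): third position 2-fold.
Codon 3 AGG (Arg): third position 2-fold.
Codon 4 CGG (Arg): third position 4-fold.
Codon 5 UCA (Ser): third position 4-fold.
Codon 6 GGC (Gly): third position 4-fold.
Codon 7 AUU (Ile): third position 3-fold.
Codon 8 GCC (Ala): third position 4-fold.
Codon 9 UAU (Tyr): third position 2-fold.
Four-fold degenerate third positions: 4.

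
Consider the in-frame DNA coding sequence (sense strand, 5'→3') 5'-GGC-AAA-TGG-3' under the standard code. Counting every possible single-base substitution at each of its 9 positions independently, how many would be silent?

Codon 1 (GGC, Gly): 3 synonymous substitutions.
Codon 2 (AAA, Lys): 1 synonymous substitution.
Codon 3 (TGG, Trp): 0 synonymous substitutions.
Total: 3 + 1 + 0 = 4.

4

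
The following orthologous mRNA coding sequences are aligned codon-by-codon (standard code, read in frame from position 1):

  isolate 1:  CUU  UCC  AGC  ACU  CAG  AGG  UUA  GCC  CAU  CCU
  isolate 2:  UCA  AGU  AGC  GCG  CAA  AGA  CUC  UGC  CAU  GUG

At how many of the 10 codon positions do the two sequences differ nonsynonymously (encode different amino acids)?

4

Codon 1: CUU Leu / UCA Ser — nonsynonymous.
Codon 2: UCC Ser / AGU Ser — synonymous.
Codon 3: AGC Ser / AGC Ser — identical.
Codon 4: ACU Thr / GCG Ala — nonsynonymous.
Codon 5: CAG Gln / CAA Gln — synonymous.
Codon 6: AGG Arg / AGA Arg — synonymous.
Codon 7: UUA Leu / CUC Leu — synonymous.
Codon 8: GCC Ala / UGC Cys — nonsynonymous.
Codon 9: CAU His / CAU His — identical.
Codon 10: CCU Pro / GUG Val — nonsynonymous.
Nonsynonymous differences: 4.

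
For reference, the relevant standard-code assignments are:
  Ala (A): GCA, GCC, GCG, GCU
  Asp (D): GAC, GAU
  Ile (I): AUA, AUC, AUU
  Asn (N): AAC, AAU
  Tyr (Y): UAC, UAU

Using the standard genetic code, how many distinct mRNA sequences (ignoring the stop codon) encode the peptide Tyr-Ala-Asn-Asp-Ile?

96

Tyr: 2 codons.
Ala: 4 codons.
Asn: 2 codons.
Asp: 2 codons.
Ile: 3 codons.
2 × 4 × 2 × 2 × 3 = 96.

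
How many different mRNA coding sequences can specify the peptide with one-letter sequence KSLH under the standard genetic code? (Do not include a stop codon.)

Lys: 2 codons.
Ser: 6 codons.
Leu: 6 codons.
His: 2 codons.
2 × 6 × 6 × 2 = 144.

144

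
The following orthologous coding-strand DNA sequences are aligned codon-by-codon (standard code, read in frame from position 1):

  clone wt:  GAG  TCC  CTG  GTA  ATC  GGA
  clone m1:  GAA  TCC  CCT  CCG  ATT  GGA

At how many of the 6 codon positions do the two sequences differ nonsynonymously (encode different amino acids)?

Codon 1: GAG Glu / GAA Glu — synonymous.
Codon 2: TCC Ser / TCC Ser — identical.
Codon 3: CTG Leu / CCT Pro — nonsynonymous.
Codon 4: GTA Val / CCG Pro — nonsynonymous.
Codon 5: ATC Ile / ATT Ile — synonymous.
Codon 6: GGA Gly / GGA Gly — identical.
Nonsynonymous differences: 2.

2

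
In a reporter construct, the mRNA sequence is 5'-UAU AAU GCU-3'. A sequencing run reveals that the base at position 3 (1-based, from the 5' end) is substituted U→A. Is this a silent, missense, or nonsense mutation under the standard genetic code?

nonsense

Position 3 falls in codon 1: UAU → Tyr.
After the substitution the codon is UAA → Stop.
The new codon is a stop codon, so this is a nonsense mutation.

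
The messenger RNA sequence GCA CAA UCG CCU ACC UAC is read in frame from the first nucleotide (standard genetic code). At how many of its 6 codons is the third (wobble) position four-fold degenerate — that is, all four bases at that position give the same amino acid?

4

Codon 1 GCA (Ala): third position 4-fold.
Codon 2 CAA (Gln): third position 2-fold.
Codon 3 UCG (Ser): third position 4-fold.
Codon 4 CCU (Pro): third position 4-fold.
Codon 5 ACC (Thr): third position 4-fold.
Codon 6 UAC (Tyr): third position 2-fold.
Four-fold degenerate third positions: 4.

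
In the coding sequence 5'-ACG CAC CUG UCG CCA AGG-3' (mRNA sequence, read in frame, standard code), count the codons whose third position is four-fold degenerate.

4

Codon 1 ACG (Thr): third position 4-fold.
Codon 2 CAC (His): third position 2-fold.
Codon 3 CUG (Leu): third position 4-fold.
Codon 4 UCG (Ser): third position 4-fold.
Codon 5 CCA (Pro): third position 4-fold.
Codon 6 AGG (Arg): third position 2-fold.
Four-fold degenerate third positions: 4.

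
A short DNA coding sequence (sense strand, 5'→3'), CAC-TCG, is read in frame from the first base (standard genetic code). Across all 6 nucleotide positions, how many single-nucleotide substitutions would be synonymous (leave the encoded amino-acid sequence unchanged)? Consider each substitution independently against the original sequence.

Codon 1 (CAC, His): 1 synonymous substitution.
Codon 2 (TCG, Ser): 3 synonymous substitutions.
Total: 1 + 3 = 4.

4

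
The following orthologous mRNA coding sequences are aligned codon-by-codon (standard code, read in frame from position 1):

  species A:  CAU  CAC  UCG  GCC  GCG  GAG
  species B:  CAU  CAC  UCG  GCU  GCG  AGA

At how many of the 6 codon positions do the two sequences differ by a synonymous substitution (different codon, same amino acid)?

Codon 1: CAU His / CAU His — identical.
Codon 2: CAC His / CAC His — identical.
Codon 3: UCG Ser / UCG Ser — identical.
Codon 4: GCC Ala / GCU Ala — synonymous.
Codon 5: GCG Ala / GCG Ala — identical.
Codon 6: GAG Glu / AGA Arg — nonsynonymous.
Synonymous differences: 1.

1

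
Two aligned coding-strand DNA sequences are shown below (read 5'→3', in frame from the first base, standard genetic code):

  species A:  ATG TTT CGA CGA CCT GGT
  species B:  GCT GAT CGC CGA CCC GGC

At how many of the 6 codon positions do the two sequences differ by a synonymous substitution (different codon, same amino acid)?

3

Codon 1: ATG Met / GCT Ala — nonsynonymous.
Codon 2: TTT Phe / GAT Asp — nonsynonymous.
Codon 3: CGA Arg / CGC Arg — synonymous.
Codon 4: CGA Arg / CGA Arg — identical.
Codon 5: CCT Pro / CCC Pro — synonymous.
Codon 6: GGT Gly / GGC Gly — synonymous.
Synonymous differences: 3.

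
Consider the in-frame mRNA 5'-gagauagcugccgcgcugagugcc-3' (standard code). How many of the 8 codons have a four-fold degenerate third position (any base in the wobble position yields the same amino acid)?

5

Codon 1 GAG (Glu): third position 2-fold.
Codon 2 AUA (Ile): third position 3-fold.
Codon 3 GCU (Ala): third position 4-fold.
Codon 4 GCC (Ala): third position 4-fold.
Codon 5 GCG (Ala): third position 4-fold.
Codon 6 CUG (Leu): third position 4-fold.
Codon 7 AGU (Ser): third position 2-fold.
Codon 8 GCC (Ala): third position 4-fold.
Four-fold degenerate third positions: 5.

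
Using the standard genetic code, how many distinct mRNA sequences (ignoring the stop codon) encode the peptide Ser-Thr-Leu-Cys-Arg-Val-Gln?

13824

Ser: 6 codons.
Thr: 4 codons.
Leu: 6 codons.
Cys: 2 codons.
Arg: 6 codons.
Val: 4 codons.
Gln: 2 codons.
6 × 4 × 6 × 2 × 6 × 4 × 2 = 13824.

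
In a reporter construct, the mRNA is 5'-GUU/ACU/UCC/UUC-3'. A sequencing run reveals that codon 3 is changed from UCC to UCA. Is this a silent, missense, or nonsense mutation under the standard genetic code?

Position 9 falls in codon 3: UCC → Ser.
After the substitution the codon is UCA → Ser.
Both encode Ser, so the change is synonymous.

silent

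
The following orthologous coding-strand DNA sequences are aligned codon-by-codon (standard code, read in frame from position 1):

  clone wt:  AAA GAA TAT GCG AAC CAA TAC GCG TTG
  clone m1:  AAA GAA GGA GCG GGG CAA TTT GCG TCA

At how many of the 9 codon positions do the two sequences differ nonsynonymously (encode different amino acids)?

Codon 1: AAA Lys / AAA Lys — identical.
Codon 2: GAA Glu / GAA Glu — identical.
Codon 3: TAT Tyr / GGA Gly — nonsynonymous.
Codon 4: GCG Ala / GCG Ala — identical.
Codon 5: AAC Asn / GGG Gly — nonsynonymous.
Codon 6: CAA Gln / CAA Gln — identical.
Codon 7: TAC Tyr / TTT Phe — nonsynonymous.
Codon 8: GCG Ala / GCG Ala — identical.
Codon 9: TTG Leu / TCA Ser — nonsynonymous.
Nonsynonymous differences: 4.

4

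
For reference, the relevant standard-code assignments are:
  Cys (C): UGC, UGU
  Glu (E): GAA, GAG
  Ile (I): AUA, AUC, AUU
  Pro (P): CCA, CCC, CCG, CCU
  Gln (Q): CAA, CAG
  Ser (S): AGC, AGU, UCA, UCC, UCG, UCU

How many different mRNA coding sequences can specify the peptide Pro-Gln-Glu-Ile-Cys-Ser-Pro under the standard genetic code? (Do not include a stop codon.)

2304

Pro: 4 codons.
Gln: 2 codons.
Glu: 2 codons.
Ile: 3 codons.
Cys: 2 codons.
Ser: 6 codons.
Pro: 4 codons.
4 × 2 × 2 × 3 × 2 × 6 × 4 = 2304.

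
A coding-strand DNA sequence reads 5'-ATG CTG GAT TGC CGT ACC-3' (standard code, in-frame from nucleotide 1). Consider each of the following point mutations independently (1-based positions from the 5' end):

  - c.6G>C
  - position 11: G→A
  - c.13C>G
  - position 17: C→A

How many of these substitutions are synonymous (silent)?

Codon 2: CTG (Leu) → CTC (Leu) — synonymous.
Codon 4: TGC (Cys) → TAC (Tyr) — missense.
Codon 5: CGT (Arg) → GGT (Gly) — missense.
Codon 6: ACC (Thr) → AAC (Asn) — missense.
Synonymous: 1 of 4.

1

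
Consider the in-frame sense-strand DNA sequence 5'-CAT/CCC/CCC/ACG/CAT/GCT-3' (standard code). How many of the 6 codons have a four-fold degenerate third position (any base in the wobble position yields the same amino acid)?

4

Codon 1 CAT (His): third position 2-fold.
Codon 2 CCC (Pro): third position 4-fold.
Codon 3 CCC (Pro): third position 4-fold.
Codon 4 ACG (Thr): third position 4-fold.
Codon 5 CAT (His): third position 2-fold.
Codon 6 GCT (Ala): third position 4-fold.
Four-fold degenerate third positions: 4.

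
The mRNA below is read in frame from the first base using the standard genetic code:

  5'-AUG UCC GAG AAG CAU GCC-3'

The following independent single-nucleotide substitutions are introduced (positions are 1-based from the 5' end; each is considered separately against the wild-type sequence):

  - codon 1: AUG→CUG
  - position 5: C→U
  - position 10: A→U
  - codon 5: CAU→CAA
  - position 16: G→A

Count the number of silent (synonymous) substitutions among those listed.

Codon 1: AUG (Met) → CUG (Leu) — missense.
Codon 2: UCC (Ser) → UUC (Phe) — missense.
Codon 4: AAG (Lys) → UAG (Stop) — nonsense.
Codon 5: CAU (His) → CAA (Gln) — missense.
Codon 6: GCC (Ala) → ACC (Thr) — missense.
Synonymous: 0 of 5.

0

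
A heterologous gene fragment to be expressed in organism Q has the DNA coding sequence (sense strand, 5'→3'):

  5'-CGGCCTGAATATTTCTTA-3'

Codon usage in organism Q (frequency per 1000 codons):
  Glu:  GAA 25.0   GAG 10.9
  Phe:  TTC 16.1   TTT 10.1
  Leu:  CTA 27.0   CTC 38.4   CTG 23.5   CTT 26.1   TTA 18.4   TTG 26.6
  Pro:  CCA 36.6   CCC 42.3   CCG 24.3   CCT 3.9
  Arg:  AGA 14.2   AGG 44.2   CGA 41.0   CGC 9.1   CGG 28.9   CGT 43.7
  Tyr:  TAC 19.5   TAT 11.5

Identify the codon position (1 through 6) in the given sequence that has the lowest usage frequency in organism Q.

Codon 1 CGG (Arg): 28.9 per 1000.
Codon 2 CCT (Pro): 3.9 per 1000.
Codon 3 GAA (Glu): 25.0 per 1000.
Codon 4 TAT (Tyr): 11.5 per 1000.
Codon 5 TTC (Phe): 16.1 per 1000.
Codon 6 TTA (Leu): 18.4 per 1000.
Lowest frequency is 3.9 at codon 2.

2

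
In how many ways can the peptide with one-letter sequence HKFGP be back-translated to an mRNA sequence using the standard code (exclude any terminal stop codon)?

His: 2 codons.
Lys: 2 codons.
Phe: 2 codons.
Gly: 4 codons.
Pro: 4 codons.
2 × 2 × 2 × 4 × 4 = 128.

128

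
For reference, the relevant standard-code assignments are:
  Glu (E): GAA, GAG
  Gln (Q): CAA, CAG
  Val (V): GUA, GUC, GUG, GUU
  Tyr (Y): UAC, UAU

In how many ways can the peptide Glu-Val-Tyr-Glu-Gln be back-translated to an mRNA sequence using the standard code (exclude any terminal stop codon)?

64

Glu: 2 codons.
Val: 4 codons.
Tyr: 2 codons.
Glu: 2 codons.
Gln: 2 codons.
2 × 4 × 2 × 2 × 2 = 64.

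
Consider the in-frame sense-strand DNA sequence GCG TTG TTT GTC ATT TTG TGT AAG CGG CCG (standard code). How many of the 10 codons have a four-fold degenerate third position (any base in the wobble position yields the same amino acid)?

Codon 1 GCG (Ala): third position 4-fold.
Codon 2 TTG (Leu): third position 2-fold.
Codon 3 TTT (Phe): third position 2-fold.
Codon 4 GTC (Val): third position 4-fold.
Codon 5 ATT (Ile): third position 3-fold.
Codon 6 TTG (Leu): third position 2-fold.
Codon 7 TGT (Cys): third position 2-fold.
Codon 8 AAG (Lys): third position 2-fold.
Codon 9 CGG (Arg): third position 4-fold.
Codon 10 CCG (Pro): third position 4-fold.
Four-fold degenerate third positions: 4.

4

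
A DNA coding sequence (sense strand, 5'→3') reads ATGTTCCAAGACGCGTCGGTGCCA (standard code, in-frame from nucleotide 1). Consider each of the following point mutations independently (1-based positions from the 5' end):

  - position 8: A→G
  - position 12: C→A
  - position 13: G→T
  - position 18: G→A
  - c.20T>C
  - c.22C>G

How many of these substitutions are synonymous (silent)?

Codon 3: CAA (Gln) → CGA (Arg) — missense.
Codon 4: GAC (Asp) → GAA (Glu) — missense.
Codon 5: GCG (Ala) → TCG (Ser) — missense.
Codon 6: TCG (Ser) → TCA (Ser) — synonymous.
Codon 7: GTG (Val) → GCG (Ala) — missense.
Codon 8: CCA (Pro) → GCA (Ala) — missense.
Synonymous: 1 of 6.

1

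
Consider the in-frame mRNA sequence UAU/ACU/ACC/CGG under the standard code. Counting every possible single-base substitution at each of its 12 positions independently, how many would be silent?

Codon 1 (UAU, Tyr): 1 synonymous substitution.
Codon 2 (ACU, Thr): 3 synonymous substitutions.
Codon 3 (ACC, Thr): 3 synonymous substitutions.
Codon 4 (CGG, Arg): 4 synonymous substitutions.
Total: 1 + 3 + 3 + 4 = 11.

11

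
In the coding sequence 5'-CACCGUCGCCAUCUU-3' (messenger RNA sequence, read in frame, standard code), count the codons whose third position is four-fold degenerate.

Codon 1 CAC (His): third position 2-fold.
Codon 2 CGU (Arg): third position 4-fold.
Codon 3 CGC (Arg): third position 4-fold.
Codon 4 CAU (His): third position 2-fold.
Codon 5 CUU (Leu): third position 4-fold.
Four-fold degenerate third positions: 3.

3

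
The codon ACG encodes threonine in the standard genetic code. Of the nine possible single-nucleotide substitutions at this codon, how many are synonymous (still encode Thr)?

Position 1: none → 0 synonymous.
Position 2: none → 0 synonymous.
Position 3: ACU, ACC, ACA → 3 synonymous.
Total: 0 + 0 + 3 = 3.

3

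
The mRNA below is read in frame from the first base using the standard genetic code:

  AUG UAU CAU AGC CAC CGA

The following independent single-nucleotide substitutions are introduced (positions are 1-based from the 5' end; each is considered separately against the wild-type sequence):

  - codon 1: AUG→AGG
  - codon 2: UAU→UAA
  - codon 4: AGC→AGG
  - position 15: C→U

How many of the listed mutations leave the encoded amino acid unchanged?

Codon 1: AUG (Met) → AGG (Arg) — missense.
Codon 2: UAU (Tyr) → UAA (Stop) — nonsense.
Codon 4: AGC (Ser) → AGG (Arg) — missense.
Codon 5: CAC (His) → CAU (His) — synonymous.
Synonymous: 1 of 4.

1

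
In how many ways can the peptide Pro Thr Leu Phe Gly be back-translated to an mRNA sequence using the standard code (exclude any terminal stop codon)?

Pro: 4 codons.
Thr: 4 codons.
Leu: 6 codons.
Phe: 2 codons.
Gly: 4 codons.
4 × 4 × 6 × 2 × 4 = 768.

768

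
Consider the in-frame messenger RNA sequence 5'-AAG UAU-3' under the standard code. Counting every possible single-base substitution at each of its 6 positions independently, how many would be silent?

Codon 1 (AAG, Lys): 1 synonymous substitution.
Codon 2 (UAU, Tyr): 1 synonymous substitution.
Total: 1 + 1 = 2.

2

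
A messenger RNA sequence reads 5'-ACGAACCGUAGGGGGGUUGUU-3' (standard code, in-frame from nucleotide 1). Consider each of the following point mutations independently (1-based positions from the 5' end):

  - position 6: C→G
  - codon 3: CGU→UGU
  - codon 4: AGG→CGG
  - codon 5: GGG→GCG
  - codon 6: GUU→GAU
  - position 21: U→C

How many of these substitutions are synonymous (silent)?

Codon 2: AAC (Asn) → AAG (Lys) — missense.
Codon 3: CGU (Arg) → UGU (Cys) — missense.
Codon 4: AGG (Arg) → CGG (Arg) — synonymous.
Codon 5: GGG (Gly) → GCG (Ala) — missense.
Codon 6: GUU (Val) → GAU (Asp) — missense.
Codon 7: GUU (Val) → GUC (Val) — synonymous.
Synonymous: 2 of 6.

2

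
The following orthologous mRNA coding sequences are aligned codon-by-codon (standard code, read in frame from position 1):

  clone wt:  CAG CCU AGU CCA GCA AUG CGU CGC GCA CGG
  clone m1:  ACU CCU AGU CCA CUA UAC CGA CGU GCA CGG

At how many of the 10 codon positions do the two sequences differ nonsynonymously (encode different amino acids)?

3

Codon 1: CAG Gln / ACU Thr — nonsynonymous.
Codon 2: CCU Pro / CCU Pro — identical.
Codon 3: AGU Ser / AGU Ser — identical.
Codon 4: CCA Pro / CCA Pro — identical.
Codon 5: GCA Ala / CUA Leu — nonsynonymous.
Codon 6: AUG Met / UAC Tyr — nonsynonymous.
Codon 7: CGU Arg / CGA Arg — synonymous.
Codon 8: CGC Arg / CGU Arg — synonymous.
Codon 9: GCA Ala / GCA Ala — identical.
Codon 10: CGG Arg / CGG Arg — identical.
Nonsynonymous differences: 3.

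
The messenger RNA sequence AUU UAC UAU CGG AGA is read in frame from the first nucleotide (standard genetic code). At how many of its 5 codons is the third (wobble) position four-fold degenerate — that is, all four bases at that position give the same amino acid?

1

Codon 1 AUU (Ile): third position 3-fold.
Codon 2 UAC (Tyr): third position 2-fold.
Codon 3 UAU (Tyr): third position 2-fold.
Codon 4 CGG (Arg): third position 4-fold.
Codon 5 AGA (Arg): third position 2-fold.
Four-fold degenerate third positions: 1.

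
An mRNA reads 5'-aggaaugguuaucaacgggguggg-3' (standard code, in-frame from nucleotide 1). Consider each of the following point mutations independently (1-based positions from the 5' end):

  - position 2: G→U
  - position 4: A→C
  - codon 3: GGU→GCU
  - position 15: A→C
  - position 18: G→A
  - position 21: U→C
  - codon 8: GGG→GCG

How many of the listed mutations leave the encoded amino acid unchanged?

Codon 1: AGG (Arg) → AUG (Met) — missense.
Codon 2: AAU (Asn) → CAU (His) — missense.
Codon 3: GGU (Gly) → GCU (Ala) — missense.
Codon 5: CAA (Gln) → CAC (His) — missense.
Codon 6: CGG (Arg) → CGA (Arg) — synonymous.
Codon 7: GGU (Gly) → GGC (Gly) — synonymous.
Codon 8: GGG (Gly) → GCG (Ala) — missense.
Synonymous: 2 of 7.

2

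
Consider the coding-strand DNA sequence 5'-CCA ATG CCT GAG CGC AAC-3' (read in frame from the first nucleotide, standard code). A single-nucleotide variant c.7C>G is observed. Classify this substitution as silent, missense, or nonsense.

Position 7 falls in codon 3: CCT → Pro.
After the substitution the codon is GCT → Ala.
Pro ≠ Ala, so this is a missense mutation.

missense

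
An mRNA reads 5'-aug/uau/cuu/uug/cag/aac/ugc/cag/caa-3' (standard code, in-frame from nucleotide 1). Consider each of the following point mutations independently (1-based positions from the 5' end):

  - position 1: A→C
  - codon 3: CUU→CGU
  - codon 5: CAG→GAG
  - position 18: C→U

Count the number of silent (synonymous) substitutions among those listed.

Codon 1: AUG (Met) → CUG (Leu) — missense.
Codon 3: CUU (Leu) → CGU (Arg) — missense.
Codon 5: CAG (Gln) → GAG (Glu) — missense.
Codon 6: AAC (Asn) → AAU (Asn) — synonymous.
Synonymous: 1 of 4.

1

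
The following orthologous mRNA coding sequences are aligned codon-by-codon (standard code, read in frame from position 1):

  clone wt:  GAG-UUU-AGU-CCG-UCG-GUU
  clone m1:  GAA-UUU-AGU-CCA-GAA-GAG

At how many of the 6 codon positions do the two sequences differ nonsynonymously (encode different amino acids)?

2

Codon 1: GAG Glu / GAA Glu — synonymous.
Codon 2: UUU Phe / UUU Phe — identical.
Codon 3: AGU Ser / AGU Ser — identical.
Codon 4: CCG Pro / CCA Pro — synonymous.
Codon 5: UCG Ser / GAA Glu — nonsynonymous.
Codon 6: GUU Val / GAG Glu — nonsynonymous.
Nonsynonymous differences: 2.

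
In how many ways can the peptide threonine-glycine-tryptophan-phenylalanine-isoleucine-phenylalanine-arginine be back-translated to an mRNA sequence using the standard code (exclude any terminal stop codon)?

1152

Thr: 4 codons.
Gly: 4 codons.
Trp: 1 codon.
Phe: 2 codons.
Ile: 3 codons.
Phe: 2 codons.
Arg: 6 codons.
4 × 4 × 1 × 2 × 3 × 2 × 6 = 1152.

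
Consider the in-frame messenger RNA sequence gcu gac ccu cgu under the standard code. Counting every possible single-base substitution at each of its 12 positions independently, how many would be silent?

10

Codon 1 (GCU, Ala): 3 synonymous substitutions.
Codon 2 (GAC, Asp): 1 synonymous substitution.
Codon 3 (CCU, Pro): 3 synonymous substitutions.
Codon 4 (CGU, Arg): 3 synonymous substitutions.
Total: 3 + 1 + 3 + 3 = 10.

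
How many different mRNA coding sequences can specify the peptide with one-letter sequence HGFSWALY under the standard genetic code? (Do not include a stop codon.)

4608

His: 2 codons.
Gly: 4 codons.
Phe: 2 codons.
Ser: 6 codons.
Trp: 1 codon.
Ala: 4 codons.
Leu: 6 codons.
Tyr: 2 codons.
2 × 4 × 2 × 6 × 1 × 4 × 6 × 2 = 4608.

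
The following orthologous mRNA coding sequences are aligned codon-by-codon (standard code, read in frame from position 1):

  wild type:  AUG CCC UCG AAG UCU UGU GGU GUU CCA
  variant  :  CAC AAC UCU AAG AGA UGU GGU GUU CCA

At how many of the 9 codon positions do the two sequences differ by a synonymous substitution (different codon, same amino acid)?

Codon 1: AUG Met / CAC His — nonsynonymous.
Codon 2: CCC Pro / AAC Asn — nonsynonymous.
Codon 3: UCG Ser / UCU Ser — synonymous.
Codon 4: AAG Lys / AAG Lys — identical.
Codon 5: UCU Ser / AGA Arg — nonsynonymous.
Codon 6: UGU Cys / UGU Cys — identical.
Codon 7: GGU Gly / GGU Gly — identical.
Codon 8: GUU Val / GUU Val — identical.
Codon 9: CCA Pro / CCA Pro — identical.
Synonymous differences: 1.

1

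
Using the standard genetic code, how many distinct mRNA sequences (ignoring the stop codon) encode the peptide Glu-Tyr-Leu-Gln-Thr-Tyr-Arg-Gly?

9216

Glu: 2 codons.
Tyr: 2 codons.
Leu: 6 codons.
Gln: 2 codons.
Thr: 4 codons.
Tyr: 2 codons.
Arg: 6 codons.
Gly: 4 codons.
2 × 2 × 6 × 2 × 4 × 2 × 6 × 4 = 9216.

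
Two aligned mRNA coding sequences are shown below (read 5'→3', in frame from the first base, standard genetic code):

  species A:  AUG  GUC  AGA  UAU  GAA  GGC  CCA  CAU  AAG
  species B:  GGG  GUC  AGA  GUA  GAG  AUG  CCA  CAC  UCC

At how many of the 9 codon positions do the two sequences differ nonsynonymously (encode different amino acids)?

Codon 1: AUG Met / GGG Gly — nonsynonymous.
Codon 2: GUC Val / GUC Val — identical.
Codon 3: AGA Arg / AGA Arg — identical.
Codon 4: UAU Tyr / GUA Val — nonsynonymous.
Codon 5: GAA Glu / GAG Glu — synonymous.
Codon 6: GGC Gly / AUG Met — nonsynonymous.
Codon 7: CCA Pro / CCA Pro — identical.
Codon 8: CAU His / CAC His — synonymous.
Codon 9: AAG Lys / UCC Ser — nonsynonymous.
Nonsynonymous differences: 4.

4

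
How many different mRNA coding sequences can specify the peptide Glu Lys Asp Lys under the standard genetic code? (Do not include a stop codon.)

Glu: 2 codons.
Lys: 2 codons.
Asp: 2 codons.
Lys: 2 codons.
2 × 2 × 2 × 2 = 16.

16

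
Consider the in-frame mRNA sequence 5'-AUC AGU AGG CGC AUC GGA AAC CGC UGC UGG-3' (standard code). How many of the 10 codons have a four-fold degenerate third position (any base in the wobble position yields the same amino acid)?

Codon 1 AUC (Ile): third position 3-fold.
Codon 2 AGU (Ser): third position 2-fold.
Codon 3 AGG (Arg): third position 2-fold.
Codon 4 CGC (Arg): third position 4-fold.
Codon 5 AUC (Ile): third position 3-fold.
Codon 6 GGA (Gly): third position 4-fold.
Codon 7 AAC (Asn): third position 2-fold.
Codon 8 CGC (Arg): third position 4-fold.
Codon 9 UGC (Cys): third position 2-fold.
Codon 10 UGG (Trp): third position 1-fold.
Four-fold degenerate third positions: 3.

3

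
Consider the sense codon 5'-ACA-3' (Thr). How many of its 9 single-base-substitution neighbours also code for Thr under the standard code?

Position 1: none → 0 synonymous.
Position 2: none → 0 synonymous.
Position 3: ACT, ACC, ACG → 3 synonymous.
Total: 0 + 0 + 3 = 3.

3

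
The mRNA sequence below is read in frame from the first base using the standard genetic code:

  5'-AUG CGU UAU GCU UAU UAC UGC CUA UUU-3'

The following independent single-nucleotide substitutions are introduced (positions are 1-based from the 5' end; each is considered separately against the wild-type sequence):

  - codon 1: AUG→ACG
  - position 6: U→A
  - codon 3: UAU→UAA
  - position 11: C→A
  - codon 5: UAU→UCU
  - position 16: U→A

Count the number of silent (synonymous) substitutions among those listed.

Codon 1: AUG (Met) → ACG (Thr) — missense.
Codon 2: CGU (Arg) → CGA (Arg) — synonymous.
Codon 3: UAU (Tyr) → UAA (Stop) — nonsense.
Codon 4: GCU (Ala) → GAU (Asp) — missense.
Codon 5: UAU (Tyr) → UCU (Ser) — missense.
Codon 6: UAC (Tyr) → AAC (Asn) — missense.
Synonymous: 1 of 6.

1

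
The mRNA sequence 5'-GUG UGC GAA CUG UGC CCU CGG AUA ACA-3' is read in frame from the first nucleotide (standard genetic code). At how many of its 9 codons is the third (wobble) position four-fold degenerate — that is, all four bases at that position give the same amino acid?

5

Codon 1 GUG (Val): third position 4-fold.
Codon 2 UGC (Cys): third position 2-fold.
Codon 3 GAA (Glu): third position 2-fold.
Codon 4 CUG (Leu): third position 4-fold.
Codon 5 UGC (Cys): third position 2-fold.
Codon 6 CCU (Pro): third position 4-fold.
Codon 7 CGG (Arg): third position 4-fold.
Codon 8 AUA (Ile): third position 3-fold.
Codon 9 ACA (Thr): third position 4-fold.
Four-fold degenerate third positions: 5.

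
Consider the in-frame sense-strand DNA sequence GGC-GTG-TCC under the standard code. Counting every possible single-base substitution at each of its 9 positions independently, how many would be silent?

Codon 1 (GGC, Gly): 3 synonymous substitutions.
Codon 2 (GTG, Val): 3 synonymous substitutions.
Codon 3 (TCC, Ser): 3 synonymous substitutions.
Total: 3 + 3 + 3 = 9.

9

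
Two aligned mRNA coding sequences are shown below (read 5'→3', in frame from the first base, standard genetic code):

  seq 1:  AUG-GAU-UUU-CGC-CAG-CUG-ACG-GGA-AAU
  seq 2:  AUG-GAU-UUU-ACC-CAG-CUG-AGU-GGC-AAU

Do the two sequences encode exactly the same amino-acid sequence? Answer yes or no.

Codon 1: AUG Met / AUG Met — identical.
Codon 2: GAU Asp / GAU Asp — identical.
Codon 3: UUU Phe / UUU Phe — identical.
Codon 4: CGC Arg / ACC Thr — nonsynonymous.
Codon 5: CAG Gln / CAG Gln — identical.
Codon 6: CUG Leu / CUG Leu — identical.
Codon 7: ACG Thr / AGU Ser — nonsynonymous.
Codon 8: GGA Gly / GGC Gly — synonymous.
Codon 9: AAU Asn / AAU Asn — identical.
Nonsynonymous differences: 2 → different protein.

no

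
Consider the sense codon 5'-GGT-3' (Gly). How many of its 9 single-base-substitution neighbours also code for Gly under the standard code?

Position 1: none → 0 synonymous.
Position 2: none → 0 synonymous.
Position 3: GGC, GGA, GGG → 3 synonymous.
Total: 0 + 0 + 3 = 3.

3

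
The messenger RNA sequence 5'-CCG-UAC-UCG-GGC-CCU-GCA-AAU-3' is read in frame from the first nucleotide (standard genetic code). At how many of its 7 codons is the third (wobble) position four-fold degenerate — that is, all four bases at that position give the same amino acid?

Codon 1 CCG (Pro): third position 4-fold.
Codon 2 UAC (Tyr): third position 2-fold.
Codon 3 UCG (Ser): third position 4-fold.
Codon 4 GGC (Gly): third position 4-fold.
Codon 5 CCU (Pro): third position 4-fold.
Codon 6 GCA (Ala): third position 4-fold.
Codon 7 AAU (Asn): third position 2-fold.
Four-fold degenerate third positions: 5.

5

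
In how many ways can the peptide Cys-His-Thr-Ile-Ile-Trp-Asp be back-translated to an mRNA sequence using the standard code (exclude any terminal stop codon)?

288

Cys: 2 codons.
His: 2 codons.
Thr: 4 codons.
Ile: 3 codons.
Ile: 3 codons.
Trp: 1 codon.
Asp: 2 codons.
2 × 2 × 4 × 3 × 3 × 1 × 2 = 288.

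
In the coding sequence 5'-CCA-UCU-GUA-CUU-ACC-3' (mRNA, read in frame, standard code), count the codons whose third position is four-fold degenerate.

Codon 1 CCA (Pro): third position 4-fold.
Codon 2 UCU (Ser): third position 4-fold.
Codon 3 GUA (Val): third position 4-fold.
Codon 4 CUU (Leu): third position 4-fold.
Codon 5 ACC (Thr): third position 4-fold.
Four-fold degenerate third positions: 5.

5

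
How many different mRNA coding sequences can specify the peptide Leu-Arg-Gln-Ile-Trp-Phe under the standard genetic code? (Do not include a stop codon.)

432

Leu: 6 codons.
Arg: 6 codons.
Gln: 2 codons.
Ile: 3 codons.
Trp: 1 codon.
Phe: 2 codons.
6 × 6 × 2 × 3 × 1 × 2 = 432.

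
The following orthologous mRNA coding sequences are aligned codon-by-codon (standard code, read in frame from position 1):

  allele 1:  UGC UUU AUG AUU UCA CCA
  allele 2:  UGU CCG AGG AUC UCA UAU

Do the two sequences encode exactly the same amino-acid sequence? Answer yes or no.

Codon 1: UGC Cys / UGU Cys — synonymous.
Codon 2: UUU Phe / CCG Pro — nonsynonymous.
Codon 3: AUG Met / AGG Arg — nonsynonymous.
Codon 4: AUU Ile / AUC Ile — synonymous.
Codon 5: UCA Ser / UCA Ser — identical.
Codon 6: CCA Pro / UAU Tyr — nonsynonymous.
Nonsynonymous differences: 3 → different protein.

no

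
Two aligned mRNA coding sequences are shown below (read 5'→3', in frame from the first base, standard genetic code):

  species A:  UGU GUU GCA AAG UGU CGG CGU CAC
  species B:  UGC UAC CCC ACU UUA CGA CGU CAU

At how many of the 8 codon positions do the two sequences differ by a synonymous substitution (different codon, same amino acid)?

3

Codon 1: UGU Cys / UGC Cys — synonymous.
Codon 2: GUU Val / UAC Tyr — nonsynonymous.
Codon 3: GCA Ala / CCC Pro — nonsynonymous.
Codon 4: AAG Lys / ACU Thr — nonsynonymous.
Codon 5: UGU Cys / UUA Leu — nonsynonymous.
Codon 6: CGG Arg / CGA Arg — synonymous.
Codon 7: CGU Arg / CGU Arg — identical.
Codon 8: CAC His / CAU His — synonymous.
Synonymous differences: 3.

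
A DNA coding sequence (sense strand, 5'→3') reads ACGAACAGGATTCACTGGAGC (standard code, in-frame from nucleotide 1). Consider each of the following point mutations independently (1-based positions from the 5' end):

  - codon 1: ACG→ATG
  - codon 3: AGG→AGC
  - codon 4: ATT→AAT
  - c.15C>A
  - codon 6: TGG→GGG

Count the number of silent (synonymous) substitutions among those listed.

Codon 1: ACG (Thr) → ATG (Met) — missense.
Codon 3: AGG (Arg) → AGC (Ser) — missense.
Codon 4: ATT (Ile) → AAT (Asn) — missense.
Codon 5: CAC (His) → CAA (Gln) — missense.
Codon 6: TGG (Trp) → GGG (Gly) — missense.
Synonymous: 0 of 5.

0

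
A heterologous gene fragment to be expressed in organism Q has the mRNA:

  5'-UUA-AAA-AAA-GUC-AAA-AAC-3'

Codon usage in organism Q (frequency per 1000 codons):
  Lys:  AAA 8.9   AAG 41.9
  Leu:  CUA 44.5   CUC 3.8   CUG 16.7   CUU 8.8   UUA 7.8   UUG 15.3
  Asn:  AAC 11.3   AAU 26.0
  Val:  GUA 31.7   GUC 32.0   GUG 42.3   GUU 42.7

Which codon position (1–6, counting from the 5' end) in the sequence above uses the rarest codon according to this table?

1

Codon 1 UUA (Leu): 7.8 per 1000.
Codon 2 AAA (Lys): 8.9 per 1000.
Codon 3 AAA (Lys): 8.9 per 1000.
Codon 4 GUC (Val): 32.0 per 1000.
Codon 5 AAA (Lys): 8.9 per 1000.
Codon 6 AAC (Asn): 11.3 per 1000.
Lowest frequency is 7.8 at codon 1.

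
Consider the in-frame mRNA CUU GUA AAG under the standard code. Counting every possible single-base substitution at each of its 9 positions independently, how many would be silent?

Codon 1 (CUU, Leu): 3 synonymous substitutions.
Codon 2 (GUA, Val): 3 synonymous substitutions.
Codon 3 (AAG, Lys): 1 synonymous substitution.
Total: 3 + 3 + 1 = 7.

7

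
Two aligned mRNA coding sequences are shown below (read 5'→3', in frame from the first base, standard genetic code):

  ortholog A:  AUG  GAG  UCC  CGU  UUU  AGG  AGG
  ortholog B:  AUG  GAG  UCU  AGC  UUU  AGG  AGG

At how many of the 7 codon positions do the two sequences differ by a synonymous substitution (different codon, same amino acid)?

1

Codon 1: AUG Met / AUG Met — identical.
Codon 2: GAG Glu / GAG Glu — identical.
Codon 3: UCC Ser / UCU Ser — synonymous.
Codon 4: CGU Arg / AGC Ser — nonsynonymous.
Codon 5: UUU Phe / UUU Phe — identical.
Codon 6: AGG Arg / AGG Arg — identical.
Codon 7: AGG Arg / AGG Arg — identical.
Synonymous differences: 1.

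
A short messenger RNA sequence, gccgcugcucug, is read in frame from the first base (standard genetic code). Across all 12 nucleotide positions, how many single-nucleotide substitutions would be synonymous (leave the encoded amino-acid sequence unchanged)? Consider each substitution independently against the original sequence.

13

Codon 1 (GCC, Ala): 3 synonymous substitutions.
Codon 2 (GCU, Ala): 3 synonymous substitutions.
Codon 3 (GCU, Ala): 3 synonymous substitutions.
Codon 4 (CUG, Leu): 4 synonymous substitutions.
Total: 3 + 3 + 3 + 4 = 13.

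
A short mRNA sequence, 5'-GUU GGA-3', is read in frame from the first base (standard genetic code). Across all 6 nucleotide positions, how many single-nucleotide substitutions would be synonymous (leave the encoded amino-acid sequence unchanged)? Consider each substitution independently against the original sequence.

Codon 1 (GUU, Val): 3 synonymous substitutions.
Codon 2 (GGA, Gly): 3 synonymous substitutions.
Total: 3 + 3 = 6.

6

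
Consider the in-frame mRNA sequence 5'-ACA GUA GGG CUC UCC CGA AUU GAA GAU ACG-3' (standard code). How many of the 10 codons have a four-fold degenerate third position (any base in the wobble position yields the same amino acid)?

Codon 1 ACA (Thr): third position 4-fold.
Codon 2 GUA (Val): third position 4-fold.
Codon 3 GGG (Gly): third position 4-fold.
Codon 4 CUC (Leu): third position 4-fold.
Codon 5 UCC (Ser): third position 4-fold.
Codon 6 CGA (Arg): third position 4-fold.
Codon 7 AUU (Ile): third position 3-fold.
Codon 8 GAA (Glu): third position 2-fold.
Codon 9 GAU (Asp): third position 2-fold.
Codon 10 ACG (Thr): third position 4-fold.
Four-fold degenerate third positions: 7.

7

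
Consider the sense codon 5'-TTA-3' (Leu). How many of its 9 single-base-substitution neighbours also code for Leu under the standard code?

2

Position 1: CTA → 1 synonymous.
Position 2: none → 0 synonymous.
Position 3: TTG → 1 synonymous.
Total: 1 + 0 + 1 = 2.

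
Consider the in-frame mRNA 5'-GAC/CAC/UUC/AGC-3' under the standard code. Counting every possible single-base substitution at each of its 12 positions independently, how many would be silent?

4

Codon 1 (GAC, Asp): 1 synonymous substitution.
Codon 2 (CAC, His): 1 synonymous substitution.
Codon 3 (UUC, Phe): 1 synonymous substitution.
Codon 4 (AGC, Ser): 1 synonymous substitution.
Total: 1 + 1 + 1 + 1 = 4.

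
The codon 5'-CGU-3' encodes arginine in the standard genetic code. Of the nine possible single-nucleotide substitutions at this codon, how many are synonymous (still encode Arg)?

3

Position 1: none → 0 synonymous.
Position 2: none → 0 synonymous.
Position 3: CGC, CGA, CGG → 3 synonymous.
Total: 0 + 0 + 3 = 3.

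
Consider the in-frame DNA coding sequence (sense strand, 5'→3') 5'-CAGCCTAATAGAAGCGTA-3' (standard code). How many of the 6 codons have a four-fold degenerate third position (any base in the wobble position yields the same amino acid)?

2

Codon 1 CAG (Gln): third position 2-fold.
Codon 2 CCT (Pro): third position 4-fold.
Codon 3 AAT (Asn): third position 2-fold.
Codon 4 AGA (Arg): third position 2-fold.
Codon 5 AGC (Ser): third position 2-fold.
Codon 6 GTA (Val): third position 4-fold.
Four-fold degenerate third positions: 2.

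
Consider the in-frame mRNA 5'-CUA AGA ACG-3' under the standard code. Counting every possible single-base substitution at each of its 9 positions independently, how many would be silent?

9

Codon 1 (CUA, Leu): 4 synonymous substitutions.
Codon 2 (AGA, Arg): 2 synonymous substitutions.
Codon 3 (ACG, Thr): 3 synonymous substitutions.
Total: 4 + 2 + 3 = 9.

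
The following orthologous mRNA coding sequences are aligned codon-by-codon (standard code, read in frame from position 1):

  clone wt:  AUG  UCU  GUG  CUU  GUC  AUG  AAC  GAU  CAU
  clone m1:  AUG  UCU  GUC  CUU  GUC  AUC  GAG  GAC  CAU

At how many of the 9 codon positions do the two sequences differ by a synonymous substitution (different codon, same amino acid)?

Codon 1: AUG Met / AUG Met — identical.
Codon 2: UCU Ser / UCU Ser — identical.
Codon 3: GUG Val / GUC Val — synonymous.
Codon 4: CUU Leu / CUU Leu — identical.
Codon 5: GUC Val / GUC Val — identical.
Codon 6: AUG Met / AUC Ile — nonsynonymous.
Codon 7: AAC Asn / GAG Glu — nonsynonymous.
Codon 8: GAU Asp / GAC Asp — synonymous.
Codon 9: CAU His / CAU His — identical.
Synonymous differences: 2.

2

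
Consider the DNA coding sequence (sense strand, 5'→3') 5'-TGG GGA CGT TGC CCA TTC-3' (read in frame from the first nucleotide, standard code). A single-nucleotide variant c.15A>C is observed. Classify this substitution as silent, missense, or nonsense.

silent

Position 15 falls in codon 5: CCA → Pro.
After the substitution the codon is CCC → Pro.
Both encode Pro, so the change is synonymous.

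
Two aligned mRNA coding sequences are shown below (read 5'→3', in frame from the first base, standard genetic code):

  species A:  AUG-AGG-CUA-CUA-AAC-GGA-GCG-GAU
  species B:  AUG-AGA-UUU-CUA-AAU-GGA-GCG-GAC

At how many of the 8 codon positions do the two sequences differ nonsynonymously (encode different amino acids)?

Codon 1: AUG Met / AUG Met — identical.
Codon 2: AGG Arg / AGA Arg — synonymous.
Codon 3: CUA Leu / UUU Phe — nonsynonymous.
Codon 4: CUA Leu / CUA Leu — identical.
Codon 5: AAC Asn / AAU Asn — synonymous.
Codon 6: GGA Gly / GGA Gly — identical.
Codon 7: GCG Ala / GCG Ala — identical.
Codon 8: GAU Asp / GAC Asp — synonymous.
Nonsynonymous differences: 1.

1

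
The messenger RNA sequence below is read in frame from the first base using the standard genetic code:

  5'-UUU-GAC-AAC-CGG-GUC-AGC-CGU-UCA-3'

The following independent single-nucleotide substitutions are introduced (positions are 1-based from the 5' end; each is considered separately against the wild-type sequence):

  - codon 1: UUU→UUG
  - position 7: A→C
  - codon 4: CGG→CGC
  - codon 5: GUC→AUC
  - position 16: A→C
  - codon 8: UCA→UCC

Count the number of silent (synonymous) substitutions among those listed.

2

Codon 1: UUU (Phe) → UUG (Leu) — missense.
Codon 3: AAC (Asn) → CAC (His) — missense.
Codon 4: CGG (Arg) → CGC (Arg) — synonymous.
Codon 5: GUC (Val) → AUC (Ile) — missense.
Codon 6: AGC (Ser) → CGC (Arg) — missense.
Codon 8: UCA (Ser) → UCC (Ser) — synonymous.
Synonymous: 2 of 6.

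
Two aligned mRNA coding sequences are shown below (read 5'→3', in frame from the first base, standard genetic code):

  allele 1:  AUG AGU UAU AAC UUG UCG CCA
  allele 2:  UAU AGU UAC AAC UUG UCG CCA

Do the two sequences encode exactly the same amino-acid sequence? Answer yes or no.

no

Codon 1: AUG Met / UAU Tyr — nonsynonymous.
Codon 2: AGU Ser / AGU Ser — identical.
Codon 3: UAU Tyr / UAC Tyr — synonymous.
Codon 4: AAC Asn / AAC Asn — identical.
Codon 5: UUG Leu / UUG Leu — identical.
Codon 6: UCG Ser / UCG Ser — identical.
Codon 7: CCA Pro / CCA Pro — identical.
Nonsynonymous differences: 1 → different protein.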